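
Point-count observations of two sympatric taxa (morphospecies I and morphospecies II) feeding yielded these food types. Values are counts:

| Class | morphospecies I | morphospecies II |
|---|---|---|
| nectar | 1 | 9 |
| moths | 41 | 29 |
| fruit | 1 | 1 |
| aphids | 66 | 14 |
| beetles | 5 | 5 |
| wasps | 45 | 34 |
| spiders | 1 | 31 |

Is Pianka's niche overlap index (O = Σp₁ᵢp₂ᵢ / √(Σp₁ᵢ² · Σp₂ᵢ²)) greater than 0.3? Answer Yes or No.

Yes

Proportions for morphospecies I (n=160): 1/160=0.0063, 41/160=0.2563, 1/160=0.0063, 66/160=0.4125, 5/160=0.0313, 45/160=0.2813, 1/160=0.0063
Proportions for morphospecies II (n=123): 9/123=0.0732, 29/123=0.2358, 1/123=0.0081, 14/123=0.1138, 5/123=0.0407, 34/123=0.2764, 31/123=0.2520
Σ p₁ᵢp₂ᵢ = 0.000461 + 0.060436 + 0.000051 + 0.046943 + 0.001274 + 0.077751 + 0.001588 = 0.188504
Σp_1ᵢ² = 0.0063² + 0.2563² + 0.0063² + 0.4125² + 0.0313² + 0.2813² + 0.0063² = 0.000040 + 0.065690 + 0.000040 + 0.170156 + 0.000980 + 0.079130 + 0.000040 = 0.316076
Σp_2ᵢ² = 0.0732² + 0.2358² + 0.0081² + 0.1138² + 0.0407² + 0.2764² + 0.2520² = 0.005358 + 0.055602 + 0.000066 + 0.012950 + 0.001656 + 0.076397 + 0.063504 = 0.215533
O = 0.188504 / √(0.316076 × 0.215533) = 0.188504 / 0.2610073 = 0.7222
O = 0.7222 > 0.3 → Yes.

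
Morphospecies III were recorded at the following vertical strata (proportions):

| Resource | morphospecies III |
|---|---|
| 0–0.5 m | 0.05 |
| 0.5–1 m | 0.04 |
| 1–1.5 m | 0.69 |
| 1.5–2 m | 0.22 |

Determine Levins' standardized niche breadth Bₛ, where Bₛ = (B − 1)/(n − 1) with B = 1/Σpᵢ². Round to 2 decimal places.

Σpᵢ² = 0.05² + 0.04² + 0.69² + 0.22² = 0.0025 + 0.0016 + 0.4761 + 0.0484 = 0.5286
B = 1 / 0.5286 = 1.8918
Bₛ = (B − 1)/(n − 1) = (1.8918 − 1)/(4 − 1) = 0.8918/3 = 0.2973

0.30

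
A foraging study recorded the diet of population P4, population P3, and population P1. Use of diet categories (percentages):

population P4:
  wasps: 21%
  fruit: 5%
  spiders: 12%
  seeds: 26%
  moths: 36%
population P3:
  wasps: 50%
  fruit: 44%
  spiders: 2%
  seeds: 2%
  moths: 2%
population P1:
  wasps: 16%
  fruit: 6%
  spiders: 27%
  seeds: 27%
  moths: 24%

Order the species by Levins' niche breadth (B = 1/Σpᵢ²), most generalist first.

Convert percentages to proportions (divide by 100).
Σp_P4ᵢ² = 0.21² + 0.05² + 0.12² + 0.26² + 0.36² = 0.0441 + 0.0025 + 0.0144 + 0.0676 + 0.1296 = 0.2582
B_P4 = 1 / 0.2582 = 3.8730
Σp_P3ᵢ² = 0.50² + 0.44² + 0.02² + 0.02² + 0.02² = 0.2500 + 0.1936 + 0.0004 + 0.0004 + 0.0004 = 0.4448
B_P3 = 1 / 0.4448 = 2.2482
Σp_P1ᵢ² = 0.16² + 0.06² + 0.27² + 0.27² + 0.24² = 0.0256 + 0.0036 + 0.0729 + 0.0729 + 0.0576 = 0.2326
B_P1 = 1 / 0.2326 = 4.2992
Ranking by B (broadest → narrowest): population P1 (4.30) > population P4 (3.87) > population P3 (2.25)

population P1 > population P4 > population P3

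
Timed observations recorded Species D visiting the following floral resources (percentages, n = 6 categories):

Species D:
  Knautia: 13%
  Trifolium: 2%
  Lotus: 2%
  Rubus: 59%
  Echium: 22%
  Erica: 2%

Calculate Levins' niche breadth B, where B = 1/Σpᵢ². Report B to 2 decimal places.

Convert percentages to proportions (divide by 100).
Σpᵢ² = 0.13² + 0.02² + 0.02² + 0.59² + 0.22² + 0.02² = 0.0169 + 0.0004 + 0.0004 + 0.3481 + 0.0484 + 0.0004 = 0.4146
B = 1 / 0.4146 = 2.4120

2.41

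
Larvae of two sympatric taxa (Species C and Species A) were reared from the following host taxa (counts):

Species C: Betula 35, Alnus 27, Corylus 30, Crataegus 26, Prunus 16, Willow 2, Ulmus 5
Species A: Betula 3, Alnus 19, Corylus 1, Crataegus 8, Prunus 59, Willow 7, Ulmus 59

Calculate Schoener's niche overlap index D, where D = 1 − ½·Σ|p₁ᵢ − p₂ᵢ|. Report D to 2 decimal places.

Proportions for Species C (n=141): 35/141=0.2482, 27/141=0.1915, 30/141=0.2128, 26/141=0.1844, 16/141=0.1135, 2/141=0.0142, 5/141=0.0355
Proportions for Species A (n=156): 3/156=0.0192, 19/156=0.1218, 1/156=0.0064, 8/156=0.0513, 59/156=0.3782, 7/156=0.0449, 59/156=0.3782
Σ|p₁ᵢ − p₂ᵢ| = 0.2290 + 0.0697 + 0.2064 + 0.1331 + 0.2647 + 0.0307 + 0.3427 = 1.2763
D = 1 − ½ × 1.2763 = 1 − 0.63815 = 0.36185

0.36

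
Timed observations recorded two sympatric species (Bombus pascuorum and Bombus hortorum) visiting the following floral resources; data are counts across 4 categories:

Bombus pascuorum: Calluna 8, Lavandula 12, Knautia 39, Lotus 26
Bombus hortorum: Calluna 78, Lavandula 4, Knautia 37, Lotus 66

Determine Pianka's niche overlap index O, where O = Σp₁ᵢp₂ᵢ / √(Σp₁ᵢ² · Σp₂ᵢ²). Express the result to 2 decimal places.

Proportions for Bombus pascuorum (n=85): 8/85=0.0941, 12/85=0.1412, 39/85=0.4588, 26/85=0.3059
Proportions for Bombus hortorum (n=185): 78/185=0.4216, 4/185=0.0216, 37/185=0.2000, 66/185=0.3568
Σ p₁ᵢp₂ᵢ = 0.039673 + 0.003050 + 0.091760 + 0.109145 = 0.243628
Σp_1ᵢ² = 0.0941² + 0.1412² + 0.4588² + 0.3059² = 0.008855 + 0.019937 + 0.210497 + 0.093575 = 0.332864
Σp_2ᵢ² = 0.4216² + 0.0216² + 0.2000² + 0.3568² = 0.177747 + 0.000467 + 0.040000 + 0.127306 = 0.345520
O = 0.243628 / √(0.332864 × 0.345520) = 0.243628 / 0.3391330 = 0.7184

0.72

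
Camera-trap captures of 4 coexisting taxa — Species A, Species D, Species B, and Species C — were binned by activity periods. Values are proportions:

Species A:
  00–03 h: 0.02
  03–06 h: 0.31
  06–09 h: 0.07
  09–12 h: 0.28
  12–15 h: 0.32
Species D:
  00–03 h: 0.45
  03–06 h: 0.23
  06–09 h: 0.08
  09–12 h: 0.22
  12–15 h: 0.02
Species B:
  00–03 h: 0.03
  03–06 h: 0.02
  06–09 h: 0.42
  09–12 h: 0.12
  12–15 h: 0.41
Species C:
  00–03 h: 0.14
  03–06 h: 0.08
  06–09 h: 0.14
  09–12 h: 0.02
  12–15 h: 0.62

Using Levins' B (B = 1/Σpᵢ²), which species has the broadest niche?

Σp_Aᵢ² = 0.02² + 0.31² + 0.07² + 0.28² + 0.32² = 0.0004 + 0.0961 + 0.0049 + 0.0784 + 0.1024 = 0.2822
B_A = 1 / 0.2822 = 3.5436
Σp_Dᵢ² = 0.45² + 0.23² + 0.08² + 0.22² + 0.02² = 0.2025 + 0.0529 + 0.0064 + 0.0484 + 0.0004 = 0.3106
B_D = 1 / 0.3106 = 3.2196
Σp_Bᵢ² = 0.03² + 0.02² + 0.42² + 0.12² + 0.41² = 0.0009 + 0.0004 + 0.1764 + 0.0144 + 0.1681 = 0.3602
B_B = 1 / 0.3602 = 2.7762
Σp_Cᵢ² = 0.14² + 0.08² + 0.14² + 0.02² + 0.62² = 0.0196 + 0.0064 + 0.0196 + 0.0004 + 0.3844 = 0.4304
B_C = 1 / 0.4304 = 2.3234
Highest B → broadest niche (most generalist): Species A (B = 3.54).

Species A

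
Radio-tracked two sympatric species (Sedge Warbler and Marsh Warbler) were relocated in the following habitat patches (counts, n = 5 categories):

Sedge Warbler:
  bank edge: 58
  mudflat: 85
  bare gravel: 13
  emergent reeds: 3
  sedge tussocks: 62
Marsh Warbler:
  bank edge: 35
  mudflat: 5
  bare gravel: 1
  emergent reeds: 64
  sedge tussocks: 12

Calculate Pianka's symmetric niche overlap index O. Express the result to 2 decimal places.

Proportions for Sedge Warbler (n=221): 58/221=0.2624, 85/221=0.3846, 13/221=0.0588, 3/221=0.0136, 62/221=0.2805
Proportions for Marsh Warbler (n=117): 35/117=0.2991, 5/117=0.0427, 1/117=0.0085, 64/117=0.5470, 12/117=0.1026
Σ p₁ᵢp₂ᵢ = 0.078484 + 0.016422 + 0.000500 + 0.007439 + 0.028779 = 0.131624
Σp_1ᵢ² = 0.2624² + 0.3846² + 0.0588² + 0.0136² + 0.2805² = 0.068854 + 0.147917 + 0.003457 + 0.000185 + 0.078680 = 0.299093
Σp_2ᵢ² = 0.2991² + 0.0427² + 0.0085² + 0.5470² + 0.1026² = 0.089461 + 0.001823 + 0.000072 + 0.299209 + 0.010527 = 0.401092
O = 0.131624 / √(0.299093 × 0.401092) = 0.131624 / 0.3463579 = 0.3800

0.38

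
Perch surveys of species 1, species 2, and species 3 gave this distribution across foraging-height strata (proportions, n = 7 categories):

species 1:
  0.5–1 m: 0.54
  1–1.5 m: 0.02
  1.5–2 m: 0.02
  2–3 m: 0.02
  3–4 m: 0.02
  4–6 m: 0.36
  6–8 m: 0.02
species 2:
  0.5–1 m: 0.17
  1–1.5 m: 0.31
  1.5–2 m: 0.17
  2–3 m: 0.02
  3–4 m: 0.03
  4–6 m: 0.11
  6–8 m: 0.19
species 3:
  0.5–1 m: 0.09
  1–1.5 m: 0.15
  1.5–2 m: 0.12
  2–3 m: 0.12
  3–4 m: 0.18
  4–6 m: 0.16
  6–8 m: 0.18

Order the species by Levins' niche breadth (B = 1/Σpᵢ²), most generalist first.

Σp_1ᵢ² = 0.54² + 0.02² + 0.02² + 0.02² + 0.02² + 0.36² + 0.02² = 0.2916 + 0.0004 + 0.0004 + 0.0004 + 0.0004 + 0.1296 + 0.0004 = 0.4232
B_1 = 1 / 0.4232 = 2.3629
Σp_2ᵢ² = 0.17² + 0.31² + 0.17² + 0.02² + 0.03² + 0.11² + 0.19² = 0.0289 + 0.0961 + 0.0289 + 0.0004 + 0.0009 + 0.0121 + 0.0361 = 0.2034
B_2 = 1 / 0.2034 = 4.9164
Σp_3ᵢ² = 0.09² + 0.15² + 0.12² + 0.12² + 0.18² + 0.16² + 0.18² = 0.0081 + 0.0225 + 0.0144 + 0.0144 + 0.0324 + 0.0256 + 0.0324 = 0.1498
B_3 = 1 / 0.1498 = 6.6756
Ranking by B (broadest → narrowest): species 3 (6.68) > species 2 (4.92) > species 1 (2.36)

species 3 > species 2 > species 1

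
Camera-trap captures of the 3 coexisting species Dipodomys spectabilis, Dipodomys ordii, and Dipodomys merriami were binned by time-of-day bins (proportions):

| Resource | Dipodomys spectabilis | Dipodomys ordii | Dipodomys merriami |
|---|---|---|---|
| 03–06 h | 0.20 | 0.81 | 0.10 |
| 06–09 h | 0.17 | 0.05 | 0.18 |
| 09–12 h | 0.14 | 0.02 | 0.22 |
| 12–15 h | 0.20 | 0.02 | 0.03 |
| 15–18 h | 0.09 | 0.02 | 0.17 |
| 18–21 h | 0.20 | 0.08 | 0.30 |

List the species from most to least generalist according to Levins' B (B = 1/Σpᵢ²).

Σp_specᵢ² = 0.20² + 0.17² + 0.14² + 0.20² + 0.09² + 0.20² = 0.0400 + 0.0289 + 0.0196 + 0.0400 + 0.0081 + 0.0400 = 0.1766
B_spec = 1 / 0.1766 = 5.6625
Σp_ordiᵢ² = 0.81² + 0.05² + 0.02² + 0.02² + 0.02² + 0.08² = 0.6561 + 0.0025 + 0.0004 + 0.0004 + 0.0004 + 0.0064 = 0.6662
B_ordi = 1 / 0.6662 = 1.5011
Σp_merrᵢ² = 0.10² + 0.18² + 0.22² + 0.03² + 0.17² + 0.30² = 0.0100 + 0.0324 + 0.0484 + 0.0009 + 0.0289 + 0.0900 = 0.2106
B_merr = 1 / 0.2106 = 4.7483
Ranking by B (broadest → narrowest): Dipodomys spectabilis (5.66) > Dipodomys merriami (4.75) > Dipodomys ordii (1.50)

Dipodomys spectabilis > Dipodomys merriami > Dipodomys ordii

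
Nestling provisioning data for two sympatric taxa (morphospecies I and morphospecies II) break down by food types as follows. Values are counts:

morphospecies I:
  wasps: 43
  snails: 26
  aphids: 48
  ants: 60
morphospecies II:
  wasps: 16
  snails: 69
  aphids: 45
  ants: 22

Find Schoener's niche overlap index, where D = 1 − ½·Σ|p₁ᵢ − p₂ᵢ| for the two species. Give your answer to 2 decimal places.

Proportions for morphospecies I (n=177): 43/177=0.2429, 26/177=0.1469, 48/177=0.2712, 60/177=0.3390
Proportions for morphospecies II (n=152): 16/152=0.1053, 69/152=0.4539, 45/152=0.2961, 22/152=0.1447
Σ|p₁ᵢ − p₂ᵢ| = 0.1376 + 0.3070 + 0.0249 + 0.1943 = 0.6638
D = 1 − ½ × 0.6638 = 1 − 0.33190 = 0.66810

0.67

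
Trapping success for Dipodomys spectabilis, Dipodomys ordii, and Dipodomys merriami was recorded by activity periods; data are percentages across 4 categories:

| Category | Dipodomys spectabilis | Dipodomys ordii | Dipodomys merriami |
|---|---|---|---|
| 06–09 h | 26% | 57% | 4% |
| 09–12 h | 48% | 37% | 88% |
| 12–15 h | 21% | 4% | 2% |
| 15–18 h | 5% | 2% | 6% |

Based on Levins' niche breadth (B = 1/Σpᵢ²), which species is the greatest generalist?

Convert percentages to proportions (divide by 100).
Σp_specᵢ² = 0.26² + 0.48² + 0.21² + 0.05² = 0.0676 + 0.2304 + 0.0441 + 0.0025 = 0.3446
B_spec = 1 / 0.3446 = 2.9019
Σp_ordiᵢ² = 0.57² + 0.37² + 0.04² + 0.02² = 0.3249 + 0.1369 + 0.0016 + 0.0004 = 0.4638
B_ordi = 1 / 0.4638 = 2.1561
Σp_merrᵢ² = 0.04² + 0.88² + 0.02² + 0.06² = 0.0016 + 0.7744 + 0.0004 + 0.0036 = 0.7800
B_merr = 1 / 0.7800 = 1.2821
Highest B → broadest niche (most generalist): Dipodomys spectabilis (B = 2.90).

Dipodomys spectabilis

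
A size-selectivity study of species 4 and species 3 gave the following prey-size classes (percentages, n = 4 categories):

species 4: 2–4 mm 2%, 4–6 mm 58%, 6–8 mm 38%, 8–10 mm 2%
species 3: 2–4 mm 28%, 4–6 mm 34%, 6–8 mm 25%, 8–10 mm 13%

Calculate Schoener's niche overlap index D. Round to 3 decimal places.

Convert percentages to proportions (divide by 100).
Σ|p₁ᵢ − p₂ᵢ| = 0.26 + 0.24 + 0.13 + 0.11 = 0.74
D = 1 − ½ × 0.74 = 1 − 0.370 = 0.63000

0.630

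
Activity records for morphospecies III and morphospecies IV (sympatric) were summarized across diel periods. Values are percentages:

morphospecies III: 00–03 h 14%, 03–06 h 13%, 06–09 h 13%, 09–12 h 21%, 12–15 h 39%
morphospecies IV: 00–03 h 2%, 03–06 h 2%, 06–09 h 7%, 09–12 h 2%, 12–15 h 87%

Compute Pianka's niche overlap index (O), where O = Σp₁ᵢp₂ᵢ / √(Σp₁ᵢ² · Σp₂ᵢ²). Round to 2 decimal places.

0.82

Convert percentages to proportions (divide by 100).
Σ p₁ᵢp₂ᵢ = 0.0028 + 0.0026 + 0.0091 + 0.0042 + 0.3393 = 0.3580
Σp_1ᵢ² = 0.14² + 0.13² + 0.13² + 0.21² + 0.39² = 0.0196 + 0.0169 + 0.0169 + 0.0441 + 0.1521 = 0.2496
Σp_2ᵢ² = 0.02² + 0.02² + 0.07² + 0.02² + 0.87² = 0.0004 + 0.0004 + 0.0049 + 0.0004 + 0.7569 = 0.7630
O = 0.3580 / √(0.2496 × 0.7630) = 0.3580 / 0.43640 = 0.8203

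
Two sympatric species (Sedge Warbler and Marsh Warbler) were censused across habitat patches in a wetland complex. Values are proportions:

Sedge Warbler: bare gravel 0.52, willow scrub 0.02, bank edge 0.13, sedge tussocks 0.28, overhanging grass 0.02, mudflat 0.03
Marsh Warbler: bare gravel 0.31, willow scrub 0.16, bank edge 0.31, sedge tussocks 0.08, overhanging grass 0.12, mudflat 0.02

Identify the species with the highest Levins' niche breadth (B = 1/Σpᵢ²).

Σp_Sedgᵢ² = 0.52² + 0.02² + 0.13² + 0.28² + 0.02² + 0.03² = 0.2704 + 0.0004 + 0.0169 + 0.0784 + 0.0004 + 0.0009 = 0.3674
B_Sedg = 1 / 0.3674 = 2.7218
Σp_Marsᵢ² = 0.31² + 0.16² + 0.31² + 0.08² + 0.12² + 0.02² = 0.0961 + 0.0256 + 0.0961 + 0.0064 + 0.0144 + 0.0004 = 0.2390
B_Mars = 1 / 0.2390 = 4.1841
Highest B → broadest niche (most generalist): Marsh Warbler (B = 4.18).

Marsh Warbler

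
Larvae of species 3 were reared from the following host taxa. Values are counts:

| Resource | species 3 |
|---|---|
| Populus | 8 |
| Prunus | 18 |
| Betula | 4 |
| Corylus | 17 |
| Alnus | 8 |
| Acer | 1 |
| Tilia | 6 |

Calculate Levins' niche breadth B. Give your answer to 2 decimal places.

Proportions for species 3 (n=62): 8/62=0.1290, 18/62=0.2903, 4/62=0.0645, 17/62=0.2742, 8/62=0.1290, 1/62=0.0161, 6/62=0.0968
Σpᵢ² = 0.1290² + 0.2903² + 0.0645² + 0.2742² + 0.1290² + 0.0161² + 0.0968² = 0.016641 + 0.084274 + 0.004160 + 0.075186 + 0.016641 + 0.000259 + 0.009370 = 0.206531
B = 1 / 0.206531 = 4.8419

4.84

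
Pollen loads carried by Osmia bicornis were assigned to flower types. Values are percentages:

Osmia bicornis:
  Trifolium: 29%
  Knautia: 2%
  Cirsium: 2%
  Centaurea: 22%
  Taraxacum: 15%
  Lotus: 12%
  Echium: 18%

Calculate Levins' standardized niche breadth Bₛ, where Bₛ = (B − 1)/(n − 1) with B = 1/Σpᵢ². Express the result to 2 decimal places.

0.66

Convert percentages to proportions (divide by 100).
Σpᵢ² = 0.29² + 0.02² + 0.02² + 0.22² + 0.15² + 0.12² + 0.18² = 0.0841 + 0.0004 + 0.0004 + 0.0484 + 0.0225 + 0.0144 + 0.0324 = 0.2026
B = 1 / 0.2026 = 4.9358
Bₛ = (B − 1)/(n − 1) = (4.9358 − 1)/(7 − 1) = 3.9358/6 = 0.6560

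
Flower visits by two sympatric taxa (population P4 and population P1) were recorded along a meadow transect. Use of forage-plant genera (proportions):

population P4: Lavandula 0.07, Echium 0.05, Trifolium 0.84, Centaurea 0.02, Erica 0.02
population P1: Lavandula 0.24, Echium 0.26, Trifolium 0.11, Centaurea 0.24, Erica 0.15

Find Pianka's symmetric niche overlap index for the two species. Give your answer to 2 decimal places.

Σ p₁ᵢp₂ᵢ = 0.0168 + 0.0130 + 0.0924 + 0.0048 + 0.0030 = 0.1300
Σp_1ᵢ² = 0.07² + 0.05² + 0.84² + 0.02² + 0.02² = 0.0049 + 0.0025 + 0.7056 + 0.0004 + 0.0004 = 0.7138
Σp_2ᵢ² = 0.24² + 0.26² + 0.11² + 0.24² + 0.15² = 0.0576 + 0.0676 + 0.0121 + 0.0576 + 0.0225 = 0.2174
O = 0.1300 / √(0.7138 × 0.2174) = 0.1300 / 0.39393 = 0.3300

0.33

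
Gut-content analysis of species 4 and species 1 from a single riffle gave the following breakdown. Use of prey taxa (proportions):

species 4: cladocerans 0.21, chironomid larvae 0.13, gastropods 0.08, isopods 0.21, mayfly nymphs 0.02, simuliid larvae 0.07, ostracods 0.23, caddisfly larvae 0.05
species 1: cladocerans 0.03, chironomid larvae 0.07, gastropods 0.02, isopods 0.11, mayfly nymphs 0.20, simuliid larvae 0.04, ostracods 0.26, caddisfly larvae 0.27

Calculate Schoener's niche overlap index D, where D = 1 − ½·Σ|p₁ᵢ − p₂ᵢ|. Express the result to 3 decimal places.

0.570

Σ|p₁ᵢ − p₂ᵢ| = 0.18 + 0.06 + 0.06 + 0.10 + 0.18 + 0.03 + 0.03 + 0.22 = 0.86
D = 1 − ½ × 0.86 = 1 − 0.430 = 0.57000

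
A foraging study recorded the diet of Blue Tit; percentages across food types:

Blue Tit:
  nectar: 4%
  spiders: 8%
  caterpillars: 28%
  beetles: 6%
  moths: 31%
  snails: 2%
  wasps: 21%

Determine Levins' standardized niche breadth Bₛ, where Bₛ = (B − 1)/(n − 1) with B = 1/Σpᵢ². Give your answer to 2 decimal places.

Convert percentages to proportions (divide by 100).
Σpᵢ² = 0.04² + 0.08² + 0.28² + 0.06² + 0.31² + 0.02² + 0.21² = 0.0016 + 0.0064 + 0.0784 + 0.0036 + 0.0961 + 0.0004 + 0.0441 = 0.2306
B = 1 / 0.2306 = 4.3365
Bₛ = (B − 1)/(n − 1) = (4.3365 − 1)/(7 − 1) = 3.3365/6 = 0.5561

0.56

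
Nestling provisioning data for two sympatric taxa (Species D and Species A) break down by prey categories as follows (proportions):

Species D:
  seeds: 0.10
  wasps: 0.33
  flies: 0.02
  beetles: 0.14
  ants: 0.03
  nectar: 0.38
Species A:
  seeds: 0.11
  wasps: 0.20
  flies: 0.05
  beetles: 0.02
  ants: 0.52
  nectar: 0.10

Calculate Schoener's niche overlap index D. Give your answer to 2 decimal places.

0.47

Σ|p₁ᵢ − p₂ᵢ| = 0.01 + 0.13 + 0.03 + 0.12 + 0.49 + 0.28 = 1.06
D = 1 − ½ × 1.06 = 1 − 0.530 = 0.4700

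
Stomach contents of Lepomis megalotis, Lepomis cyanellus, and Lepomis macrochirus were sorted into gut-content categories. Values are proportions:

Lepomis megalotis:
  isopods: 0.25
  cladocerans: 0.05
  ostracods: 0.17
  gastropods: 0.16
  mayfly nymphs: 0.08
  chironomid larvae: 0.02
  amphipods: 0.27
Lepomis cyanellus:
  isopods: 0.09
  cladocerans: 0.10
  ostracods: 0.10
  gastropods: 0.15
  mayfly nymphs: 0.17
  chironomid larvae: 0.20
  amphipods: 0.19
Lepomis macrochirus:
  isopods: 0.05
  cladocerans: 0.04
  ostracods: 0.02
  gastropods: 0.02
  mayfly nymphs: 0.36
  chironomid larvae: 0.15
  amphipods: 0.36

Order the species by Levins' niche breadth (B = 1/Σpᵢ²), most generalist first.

Lepomis cyanellus > Lepomis megalotis > Lepomis macrochirus

Σp_megaᵢ² = 0.25² + 0.05² + 0.17² + 0.16² + 0.08² + 0.02² + 0.27² = 0.0625 + 0.0025 + 0.0289 + 0.0256 + 0.0064 + 0.0004 + 0.0729 = 0.1992
B_mega = 1 / 0.1992 = 5.0201
Σp_cyanᵢ² = 0.09² + 0.10² + 0.10² + 0.15² + 0.17² + 0.20² + 0.19² = 0.0081 + 0.0100 + 0.0100 + 0.0225 + 0.0289 + 0.0400 + 0.0361 = 0.1556
B_cyan = 1 / 0.1556 = 6.4267
Σp_macrᵢ² = 0.05² + 0.04² + 0.02² + 0.02² + 0.36² + 0.15² + 0.36² = 0.0025 + 0.0016 + 0.0004 + 0.0004 + 0.1296 + 0.0225 + 0.1296 = 0.2866
B_macr = 1 / 0.2866 = 3.4892
Ranking by B (broadest → narrowest): Lepomis cyanellus (6.43) > Lepomis megalotis (5.02) > Lepomis macrochirus (3.49)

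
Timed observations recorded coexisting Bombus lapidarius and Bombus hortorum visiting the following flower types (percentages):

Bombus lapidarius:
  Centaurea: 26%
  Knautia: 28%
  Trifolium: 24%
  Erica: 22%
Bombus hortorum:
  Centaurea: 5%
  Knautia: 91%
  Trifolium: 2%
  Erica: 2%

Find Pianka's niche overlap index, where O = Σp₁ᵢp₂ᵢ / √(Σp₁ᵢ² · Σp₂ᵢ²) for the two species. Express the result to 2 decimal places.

Convert percentages to proportions (divide by 100).
Σ p₁ᵢp₂ᵢ = 0.0130 + 0.2548 + 0.0048 + 0.0044 = 0.2770
Σp_1ᵢ² = 0.26² + 0.28² + 0.24² + 0.22² = 0.0676 + 0.0784 + 0.0576 + 0.0484 = 0.2520
Σp_2ᵢ² = 0.05² + 0.91² + 0.02² + 0.02² = 0.0025 + 0.8281 + 0.0004 + 0.0004 = 0.8314
O = 0.2770 / √(0.2520 × 0.8314) = 0.2770 / 0.45773 = 0.6052

0.61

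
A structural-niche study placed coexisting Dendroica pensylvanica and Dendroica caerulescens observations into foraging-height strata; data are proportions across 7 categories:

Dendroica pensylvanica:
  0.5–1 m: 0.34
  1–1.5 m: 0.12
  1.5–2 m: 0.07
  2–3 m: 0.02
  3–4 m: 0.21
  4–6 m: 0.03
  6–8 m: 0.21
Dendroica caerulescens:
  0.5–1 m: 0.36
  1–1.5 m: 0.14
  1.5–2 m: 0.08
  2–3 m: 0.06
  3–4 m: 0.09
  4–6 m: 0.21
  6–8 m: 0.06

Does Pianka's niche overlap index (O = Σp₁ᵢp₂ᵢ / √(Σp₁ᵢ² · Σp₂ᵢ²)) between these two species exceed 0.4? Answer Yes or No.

Yes

Σ p₁ᵢp₂ᵢ = 0.1224 + 0.0168 + 0.0056 + 0.0012 + 0.0189 + 0.0063 + 0.0126 = 0.1838
Σp_1ᵢ² = 0.34² + 0.12² + 0.07² + 0.02² + 0.21² + 0.03² + 0.21² = 0.1156 + 0.0144 + 0.0049 + 0.0004 + 0.0441 + 0.0009 + 0.0441 = 0.2244
Σp_2ᵢ² = 0.36² + 0.14² + 0.08² + 0.06² + 0.09² + 0.21² + 0.06² = 0.1296 + 0.0196 + 0.0064 + 0.0036 + 0.0081 + 0.0441 + 0.0036 = 0.2150
O = 0.1838 / √(0.2244 × 0.2150) = 0.1838 / 0.21965 = 0.8368
O = 0.8368 > 0.4 → Yes.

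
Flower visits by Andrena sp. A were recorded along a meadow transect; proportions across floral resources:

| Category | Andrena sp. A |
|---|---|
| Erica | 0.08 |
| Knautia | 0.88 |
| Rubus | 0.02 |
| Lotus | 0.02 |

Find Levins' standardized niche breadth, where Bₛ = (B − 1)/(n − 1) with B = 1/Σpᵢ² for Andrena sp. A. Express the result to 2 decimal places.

0.09

Σpᵢ² = 0.08² + 0.88² + 0.02² + 0.02² = 0.0064 + 0.7744 + 0.0004 + 0.0004 = 0.7816
B = 1 / 0.7816 = 1.2794
Bₛ = (B − 1)/(n − 1) = (1.2794 − 1)/(4 − 1) = 0.2794/3 = 0.0931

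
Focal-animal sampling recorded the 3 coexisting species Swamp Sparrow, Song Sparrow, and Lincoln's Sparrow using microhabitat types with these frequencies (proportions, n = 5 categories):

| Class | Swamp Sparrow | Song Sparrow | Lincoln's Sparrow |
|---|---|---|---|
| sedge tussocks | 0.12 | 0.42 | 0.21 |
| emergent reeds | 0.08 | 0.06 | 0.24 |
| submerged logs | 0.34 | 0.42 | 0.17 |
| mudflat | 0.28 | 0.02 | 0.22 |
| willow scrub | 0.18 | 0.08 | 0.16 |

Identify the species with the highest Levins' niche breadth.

Σp_Swamᵢ² = 0.12² + 0.08² + 0.34² + 0.28² + 0.18² = 0.0144 + 0.0064 + 0.1156 + 0.0784 + 0.0324 = 0.2472
B_Swam = 1 / 0.2472 = 4.0453
Σp_Songᵢ² = 0.42² + 0.06² + 0.42² + 0.02² + 0.08² = 0.1764 + 0.0036 + 0.1764 + 0.0004 + 0.0064 = 0.3632
B_Song = 1 / 0.3632 = 2.7533
Σp_Lincᵢ² = 0.21² + 0.24² + 0.17² + 0.22² + 0.16² = 0.0441 + 0.0576 + 0.0289 + 0.0484 + 0.0256 = 0.2046
B_Linc = 1 / 0.2046 = 4.8876
Highest B → broadest niche (most generalist): Lincoln's Sparrow (B = 4.89).

Lincoln's Sparrow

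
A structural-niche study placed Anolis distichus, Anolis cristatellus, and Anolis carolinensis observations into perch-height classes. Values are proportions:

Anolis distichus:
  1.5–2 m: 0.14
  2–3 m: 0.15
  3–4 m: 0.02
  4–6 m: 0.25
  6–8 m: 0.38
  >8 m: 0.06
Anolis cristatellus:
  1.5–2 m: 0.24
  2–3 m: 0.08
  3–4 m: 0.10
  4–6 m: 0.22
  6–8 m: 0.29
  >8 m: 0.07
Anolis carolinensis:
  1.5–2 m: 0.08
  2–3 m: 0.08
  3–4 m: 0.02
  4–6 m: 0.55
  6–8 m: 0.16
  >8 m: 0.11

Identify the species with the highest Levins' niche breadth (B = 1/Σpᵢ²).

Anolis cristatellus

Σp_distᵢ² = 0.14² + 0.15² + 0.02² + 0.25² + 0.38² + 0.06² = 0.0196 + 0.0225 + 0.0004 + 0.0625 + 0.1444 + 0.0036 = 0.2530
B_dist = 1 / 0.2530 = 3.9526
Σp_crisᵢ² = 0.24² + 0.08² + 0.10² + 0.22² + 0.29² + 0.07² = 0.0576 + 0.0064 + 0.0100 + 0.0484 + 0.0841 + 0.0049 = 0.2114
B_cris = 1 / 0.2114 = 4.7304
Σp_caroᵢ² = 0.08² + 0.08² + 0.02² + 0.55² + 0.16² + 0.11² = 0.0064 + 0.0064 + 0.0004 + 0.3025 + 0.0256 + 0.0121 = 0.3534
B_caro = 1 / 0.3534 = 2.8297
Highest B → broadest niche (most generalist): Anolis cristatellus (B = 4.73).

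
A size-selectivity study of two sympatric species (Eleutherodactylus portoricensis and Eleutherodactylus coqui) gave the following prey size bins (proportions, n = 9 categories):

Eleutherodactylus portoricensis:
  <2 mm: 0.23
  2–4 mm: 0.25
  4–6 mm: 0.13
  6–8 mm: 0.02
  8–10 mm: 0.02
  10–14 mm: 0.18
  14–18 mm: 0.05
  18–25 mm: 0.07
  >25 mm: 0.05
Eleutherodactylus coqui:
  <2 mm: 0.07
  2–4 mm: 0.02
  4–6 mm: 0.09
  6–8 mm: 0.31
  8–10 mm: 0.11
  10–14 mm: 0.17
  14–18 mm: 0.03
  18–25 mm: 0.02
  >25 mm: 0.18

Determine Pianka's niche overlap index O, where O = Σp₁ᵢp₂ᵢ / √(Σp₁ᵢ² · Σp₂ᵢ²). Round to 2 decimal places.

Σ p₁ᵢp₂ᵢ = 0.0161 + 0.0050 + 0.0117 + 0.0062 + 0.0022 + 0.0306 + 0.0015 + 0.0014 + 0.0090 = 0.0837
Σp_1ᵢ² = 0.23² + 0.25² + 0.13² + 0.02² + 0.02² + 0.18² + 0.05² + 0.07² + 0.05² = 0.0529 + 0.0625 + 0.0169 + 0.0004 + 0.0004 + 0.0324 + 0.0025 + 0.0049 + 0.0025 = 0.1754
Σp_2ᵢ² = 0.07² + 0.02² + 0.09² + 0.31² + 0.11² + 0.17² + 0.03² + 0.02² + 0.18² = 0.0049 + 0.0004 + 0.0081 + 0.0961 + 0.0121 + 0.0289 + 0.0009 + 0.0004 + 0.0324 = 0.1842
O = 0.0837 / √(0.1754 × 0.1842) = 0.0837 / 0.17975 = 0.4656

0.47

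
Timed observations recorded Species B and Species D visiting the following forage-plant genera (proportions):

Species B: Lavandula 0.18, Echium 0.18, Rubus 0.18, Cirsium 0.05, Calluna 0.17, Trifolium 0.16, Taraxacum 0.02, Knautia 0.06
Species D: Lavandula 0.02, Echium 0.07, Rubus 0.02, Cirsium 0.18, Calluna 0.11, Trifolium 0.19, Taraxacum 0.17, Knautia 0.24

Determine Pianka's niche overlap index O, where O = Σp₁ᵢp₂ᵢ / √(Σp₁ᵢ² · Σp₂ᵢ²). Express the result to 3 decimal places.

0.579

Σ p₁ᵢp₂ᵢ = 0.0036 + 0.0126 + 0.0036 + 0.0090 + 0.0187 + 0.0304 + 0.0034 + 0.0144 = 0.0957
Σp_1ᵢ² = 0.18² + 0.18² + 0.18² + 0.05² + 0.17² + 0.16² + 0.02² + 0.06² = 0.0324 + 0.0324 + 0.0324 + 0.0025 + 0.0289 + 0.0256 + 0.0004 + 0.0036 = 0.1582
Σp_2ᵢ² = 0.02² + 0.07² + 0.02² + 0.18² + 0.11² + 0.19² + 0.17² + 0.24² = 0.0004 + 0.0049 + 0.0004 + 0.0324 + 0.0121 + 0.0361 + 0.0289 + 0.0576 = 0.1728
O = 0.0957 / √(0.1582 × 0.1728) = 0.0957 / 0.165339 = 0.57881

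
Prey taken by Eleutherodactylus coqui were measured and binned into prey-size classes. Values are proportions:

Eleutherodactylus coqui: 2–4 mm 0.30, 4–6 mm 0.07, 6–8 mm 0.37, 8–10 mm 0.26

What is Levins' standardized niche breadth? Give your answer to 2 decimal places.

Σpᵢ² = 0.30² + 0.07² + 0.37² + 0.26² = 0.0900 + 0.0049 + 0.1369 + 0.0676 = 0.2994
B = 1 / 0.2994 = 3.3400
Bₛ = (B − 1)/(n − 1) = (3.3400 − 1)/(4 − 1) = 2.3400/3 = 0.7800

0.78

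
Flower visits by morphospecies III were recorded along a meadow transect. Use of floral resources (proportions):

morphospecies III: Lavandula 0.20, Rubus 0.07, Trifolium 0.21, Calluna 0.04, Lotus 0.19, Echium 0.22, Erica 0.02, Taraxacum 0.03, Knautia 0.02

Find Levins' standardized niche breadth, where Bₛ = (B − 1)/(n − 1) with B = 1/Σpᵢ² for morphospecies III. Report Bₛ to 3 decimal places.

Σpᵢ² = 0.20² + 0.07² + 0.21² + 0.04² + 0.19² + 0.22² + 0.02² + 0.03² + 0.02² = 0.0400 + 0.0049 + 0.0441 + 0.0016 + 0.0361 + 0.0484 + 0.0004 + 0.0009 + 0.0004 = 0.1768
B = 1 / 0.1768 = 5.65611
Bₛ = (B − 1)/(n − 1) = (5.65611 − 1)/(9 − 1) = 4.65611/8 = 0.58201

0.582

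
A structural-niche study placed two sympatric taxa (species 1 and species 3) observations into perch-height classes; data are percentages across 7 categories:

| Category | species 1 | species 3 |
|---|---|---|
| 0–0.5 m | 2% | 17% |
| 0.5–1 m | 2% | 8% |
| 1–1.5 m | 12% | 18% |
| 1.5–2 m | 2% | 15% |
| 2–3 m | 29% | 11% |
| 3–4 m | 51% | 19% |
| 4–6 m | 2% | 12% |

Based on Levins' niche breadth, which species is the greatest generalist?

species 3

Convert percentages to proportions (divide by 100).
Σp_1ᵢ² = 0.02² + 0.02² + 0.12² + 0.02² + 0.29² + 0.51² + 0.02² = 0.0004 + 0.0004 + 0.0144 + 0.0004 + 0.0841 + 0.2601 + 0.0004 = 0.3602
B_1 = 1 / 0.3602 = 2.7762
Σp_3ᵢ² = 0.17² + 0.08² + 0.18² + 0.15² + 0.11² + 0.19² + 0.12² = 0.0289 + 0.0064 + 0.0324 + 0.0225 + 0.0121 + 0.0361 + 0.0144 = 0.1528
B_3 = 1 / 0.1528 = 6.5445
Highest B → broadest niche (most generalist): species 3 (B = 6.54).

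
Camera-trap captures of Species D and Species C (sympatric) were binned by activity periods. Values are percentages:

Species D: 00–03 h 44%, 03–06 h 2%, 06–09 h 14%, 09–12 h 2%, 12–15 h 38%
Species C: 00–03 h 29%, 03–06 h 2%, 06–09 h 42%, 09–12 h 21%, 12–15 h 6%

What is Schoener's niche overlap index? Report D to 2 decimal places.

0.53

Convert percentages to proportions (divide by 100).
Σ|p₁ᵢ − p₂ᵢ| = 0.15 + 0.00 + 0.28 + 0.19 + 0.32 = 0.94
D = 1 − ½ × 0.94 = 1 − 0.470 = 0.5300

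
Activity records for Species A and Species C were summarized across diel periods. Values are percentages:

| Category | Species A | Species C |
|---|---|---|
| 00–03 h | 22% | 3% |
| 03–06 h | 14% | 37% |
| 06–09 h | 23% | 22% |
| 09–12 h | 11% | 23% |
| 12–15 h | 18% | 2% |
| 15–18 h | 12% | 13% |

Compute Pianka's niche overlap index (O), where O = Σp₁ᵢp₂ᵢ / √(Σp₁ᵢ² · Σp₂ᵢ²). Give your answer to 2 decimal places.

0.71

Convert percentages to proportions (divide by 100).
Σ p₁ᵢp₂ᵢ = 0.0066 + 0.0518 + 0.0506 + 0.0253 + 0.0036 + 0.0156 = 0.1535
Σp_1ᵢ² = 0.22² + 0.14² + 0.23² + 0.11² + 0.18² + 0.12² = 0.0484 + 0.0196 + 0.0529 + 0.0121 + 0.0324 + 0.0144 = 0.1798
Σp_2ᵢ² = 0.03² + 0.37² + 0.22² + 0.23² + 0.02² + 0.13² = 0.0009 + 0.1369 + 0.0484 + 0.0529 + 0.0004 + 0.0169 = 0.2564
O = 0.1535 / √(0.1798 × 0.2564) = 0.1535 / 0.21471 = 0.7149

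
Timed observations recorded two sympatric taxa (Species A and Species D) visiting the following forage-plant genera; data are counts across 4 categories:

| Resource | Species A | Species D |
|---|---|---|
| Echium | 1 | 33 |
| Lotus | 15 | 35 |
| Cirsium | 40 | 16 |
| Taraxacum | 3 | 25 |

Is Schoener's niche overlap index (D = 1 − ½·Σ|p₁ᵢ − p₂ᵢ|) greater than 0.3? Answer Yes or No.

Proportions for Species A (n=59): 1/59=0.0169, 15/59=0.2542, 40/59=0.6780, 3/59=0.0508
Proportions for Species D (n=109): 33/109=0.3028, 35/109=0.3211, 16/109=0.1468, 25/109=0.2294
Σ|p₁ᵢ − p₂ᵢ| = 0.2859 + 0.0669 + 0.5312 + 0.1786 = 1.0626
D = 1 − ½ × 1.0626 = 1 − 0.53130 = 0.46870
D = 0.46870 > 0.3 → Yes.

Yes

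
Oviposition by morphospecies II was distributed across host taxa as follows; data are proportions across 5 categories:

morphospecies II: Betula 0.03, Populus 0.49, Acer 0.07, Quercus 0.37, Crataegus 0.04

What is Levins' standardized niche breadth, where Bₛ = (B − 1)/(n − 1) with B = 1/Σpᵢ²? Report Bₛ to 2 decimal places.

0.40

Σpᵢ² = 0.03² + 0.49² + 0.07² + 0.37² + 0.04² = 0.0009 + 0.2401 + 0.0049 + 0.1369 + 0.0016 = 0.3844
B = 1 / 0.3844 = 2.6015
Bₛ = (B − 1)/(n − 1) = (2.6015 − 1)/(5 − 1) = 1.6015/4 = 0.4004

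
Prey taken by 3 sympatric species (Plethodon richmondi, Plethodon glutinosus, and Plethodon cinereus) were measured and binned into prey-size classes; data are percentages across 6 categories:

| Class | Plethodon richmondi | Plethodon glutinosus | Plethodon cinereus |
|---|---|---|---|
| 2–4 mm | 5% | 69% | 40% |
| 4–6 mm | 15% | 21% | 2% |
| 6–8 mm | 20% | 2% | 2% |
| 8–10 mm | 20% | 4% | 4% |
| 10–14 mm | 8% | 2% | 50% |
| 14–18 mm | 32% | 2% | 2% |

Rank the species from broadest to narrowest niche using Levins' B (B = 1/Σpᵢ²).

Convert percentages to proportions (divide by 100).
Σp_richᵢ² = 0.05² + 0.15² + 0.20² + 0.20² + 0.08² + 0.32² = 0.0025 + 0.0225 + 0.0400 + 0.0400 + 0.0064 + 0.1024 = 0.2138
B_rich = 1 / 0.2138 = 4.6773
Σp_glutᵢ² = 0.69² + 0.21² + 0.02² + 0.04² + 0.02² + 0.02² = 0.4761 + 0.0441 + 0.0004 + 0.0016 + 0.0004 + 0.0004 = 0.5230
B_glut = 1 / 0.5230 = 1.9120
Σp_cineᵢ² = 0.40² + 0.02² + 0.02² + 0.04² + 0.50² + 0.02² = 0.1600 + 0.0004 + 0.0004 + 0.0016 + 0.2500 + 0.0004 = 0.4128
B_cine = 1 / 0.4128 = 2.4225
Ranking by B (broadest → narrowest): Plethodon richmondi (4.68) > Plethodon cinereus (2.42) > Plethodon glutinosus (1.91)

Plethodon richmondi > Plethodon cinereus > Plethodon glutinosus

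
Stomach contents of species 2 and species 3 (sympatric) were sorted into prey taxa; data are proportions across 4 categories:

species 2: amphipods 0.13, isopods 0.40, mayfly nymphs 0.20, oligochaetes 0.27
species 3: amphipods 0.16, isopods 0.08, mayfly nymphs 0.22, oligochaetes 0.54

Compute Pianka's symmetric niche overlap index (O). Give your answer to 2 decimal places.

0.74

Σ p₁ᵢp₂ᵢ = 0.0208 + 0.0320 + 0.0440 + 0.1458 = 0.2426
Σp_1ᵢ² = 0.13² + 0.40² + 0.20² + 0.27² = 0.0169 + 0.1600 + 0.0400 + 0.0729 = 0.2898
Σp_2ᵢ² = 0.16² + 0.08² + 0.22² + 0.54² = 0.0256 + 0.0064 + 0.0484 + 0.2916 = 0.3720
O = 0.2426 / √(0.2898 × 0.3720) = 0.2426 / 0.32834 = 0.7389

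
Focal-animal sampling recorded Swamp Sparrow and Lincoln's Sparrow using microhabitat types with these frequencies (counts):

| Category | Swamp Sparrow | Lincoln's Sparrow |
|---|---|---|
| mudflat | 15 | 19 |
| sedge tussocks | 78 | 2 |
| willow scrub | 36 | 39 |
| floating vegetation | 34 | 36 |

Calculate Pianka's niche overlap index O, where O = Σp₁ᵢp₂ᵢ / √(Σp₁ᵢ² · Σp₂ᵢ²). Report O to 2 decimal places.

0.58

Proportions for Swamp Sparrow (n=163): 15/163=0.0920, 78/163=0.4785, 36/163=0.2209, 34/163=0.2086
Proportions for Lincoln's Sparrow (n=96): 19/96=0.1979, 2/96=0.0208, 39/96=0.4063, 36/96=0.3750
Σ p₁ᵢp₂ᵢ = 0.018207 + 0.009953 + 0.089752 + 0.078225 = 0.196137
Σp_1ᵢ² = 0.0920² + 0.4785² + 0.2209² + 0.2086² = 0.008464 + 0.228962 + 0.048797 + 0.043514 = 0.329737
Σp_2ᵢ² = 0.1979² + 0.0208² + 0.4063² + 0.3750² = 0.039164 + 0.000433 + 0.165080 + 0.140625 = 0.345302
O = 0.196137 / √(0.329737 × 0.345302) = 0.196137 / 0.3374298 = 0.5813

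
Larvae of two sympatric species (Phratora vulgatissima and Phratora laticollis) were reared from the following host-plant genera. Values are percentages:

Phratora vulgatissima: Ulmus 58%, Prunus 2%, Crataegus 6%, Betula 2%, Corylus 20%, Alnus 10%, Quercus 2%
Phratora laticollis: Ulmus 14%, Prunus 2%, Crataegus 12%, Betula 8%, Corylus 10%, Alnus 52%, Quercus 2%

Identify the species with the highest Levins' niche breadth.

Phratora laticollis

Convert percentages to proportions (divide by 100).
Σp_vulgᵢ² = 0.58² + 0.02² + 0.06² + 0.02² + 0.20² + 0.10² + 0.02² = 0.3364 + 0.0004 + 0.0036 + 0.0004 + 0.0400 + 0.0100 + 0.0004 = 0.3912
B_vulg = 1 / 0.3912 = 2.5562
Σp_latiᵢ² = 0.14² + 0.02² + 0.12² + 0.08² + 0.10² + 0.52² + 0.02² = 0.0196 + 0.0004 + 0.0144 + 0.0064 + 0.0100 + 0.2704 + 0.0004 = 0.3216
B_lati = 1 / 0.3216 = 3.1095
Highest B → broadest niche (most generalist): Phratora laticollis (B = 3.11).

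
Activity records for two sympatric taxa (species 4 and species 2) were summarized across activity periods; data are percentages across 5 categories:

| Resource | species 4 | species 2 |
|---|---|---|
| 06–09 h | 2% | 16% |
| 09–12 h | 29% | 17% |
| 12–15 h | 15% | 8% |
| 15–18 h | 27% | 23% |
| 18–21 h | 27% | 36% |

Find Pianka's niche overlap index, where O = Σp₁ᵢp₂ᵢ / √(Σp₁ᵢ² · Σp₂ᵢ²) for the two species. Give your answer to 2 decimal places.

0.90

Convert percentages to proportions (divide by 100).
Σ p₁ᵢp₂ᵢ = 0.0032 + 0.0493 + 0.0120 + 0.0621 + 0.0972 = 0.2238
Σp_1ᵢ² = 0.02² + 0.29² + 0.15² + 0.27² + 0.27² = 0.0004 + 0.0841 + 0.0225 + 0.0729 + 0.0729 = 0.2528
Σp_2ᵢ² = 0.16² + 0.17² + 0.08² + 0.23² + 0.36² = 0.0256 + 0.0289 + 0.0064 + 0.0529 + 0.1296 = 0.2434
O = 0.2238 / √(0.2528 × 0.2434) = 0.2238 / 0.24806 = 0.9022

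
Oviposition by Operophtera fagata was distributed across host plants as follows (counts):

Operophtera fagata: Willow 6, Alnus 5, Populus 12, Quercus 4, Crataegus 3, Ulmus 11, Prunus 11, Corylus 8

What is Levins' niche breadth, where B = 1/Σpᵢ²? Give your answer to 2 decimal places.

Proportions for Operophtera fagata (n=60): 6/60=0.1000, 5/60=0.0833, 12/60=0.2000, 4/60=0.0667, 3/60=0.0500, 11/60=0.1833, 11/60=0.1833, 8/60=0.1333
Σpᵢ² = 0.1000² + 0.0833² + 0.2000² + 0.0667² + 0.0500² + 0.1833² + 0.1833² + 0.1333² = 0.010000 + 0.006939 + 0.040000 + 0.004449 + 0.002500 + 0.033599 + 0.033599 + 0.017769 = 0.148855
B = 1 / 0.148855 = 6.7179

6.72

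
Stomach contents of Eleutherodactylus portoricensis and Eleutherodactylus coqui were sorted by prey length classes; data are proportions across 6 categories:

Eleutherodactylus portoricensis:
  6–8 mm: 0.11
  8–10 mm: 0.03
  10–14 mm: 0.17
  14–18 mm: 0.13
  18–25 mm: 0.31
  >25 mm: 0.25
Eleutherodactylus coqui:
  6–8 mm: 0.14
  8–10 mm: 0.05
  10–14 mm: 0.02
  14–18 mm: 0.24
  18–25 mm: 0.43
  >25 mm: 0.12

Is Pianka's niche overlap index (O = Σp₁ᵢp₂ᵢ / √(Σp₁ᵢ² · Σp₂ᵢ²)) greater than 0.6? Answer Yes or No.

Yes

Σ p₁ᵢp₂ᵢ = 0.0154 + 0.0015 + 0.0034 + 0.0312 + 0.1333 + 0.0300 = 0.2148
Σp_1ᵢ² = 0.11² + 0.03² + 0.17² + 0.13² + 0.31² + 0.25² = 0.0121 + 0.0009 + 0.0289 + 0.0169 + 0.0961 + 0.0625 = 0.2174
Σp_2ᵢ² = 0.14² + 0.05² + 0.02² + 0.24² + 0.43² + 0.12² = 0.0196 + 0.0025 + 0.0004 + 0.0576 + 0.1849 + 0.0144 = 0.2794
O = 0.2148 / √(0.2174 × 0.2794) = 0.2148 / 0.24646 = 0.8715
O = 0.8715 > 0.6 → Yes.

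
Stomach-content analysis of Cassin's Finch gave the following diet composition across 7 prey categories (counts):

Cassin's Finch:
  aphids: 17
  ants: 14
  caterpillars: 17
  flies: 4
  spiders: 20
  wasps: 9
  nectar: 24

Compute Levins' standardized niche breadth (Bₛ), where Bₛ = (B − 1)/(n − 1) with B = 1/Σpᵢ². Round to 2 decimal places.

Proportions for Cassin's Finch (n=105): 17/105=0.1619, 14/105=0.1333, 17/105=0.1619, 4/105=0.0381, 20/105=0.1905, 9/105=0.0857, 24/105=0.2286
Σpᵢ² = 0.1619² + 0.1333² + 0.1619² + 0.0381² + 0.1905² + 0.0857² + 0.2286² = 0.026212 + 0.017769 + 0.026212 + 0.001452 + 0.036290 + 0.007344 + 0.052258 = 0.167537
B = 1 / 0.167537 = 5.9688
Bₛ = (B − 1)/(n − 1) = (5.9688 − 1)/(7 − 1) = 4.9688/6 = 0.8281

0.83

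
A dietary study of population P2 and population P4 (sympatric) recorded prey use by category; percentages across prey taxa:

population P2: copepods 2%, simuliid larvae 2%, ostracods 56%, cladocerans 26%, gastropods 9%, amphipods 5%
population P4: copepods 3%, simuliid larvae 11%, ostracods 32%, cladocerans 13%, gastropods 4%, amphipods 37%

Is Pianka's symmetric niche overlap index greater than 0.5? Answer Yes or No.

Convert percentages to proportions (divide by 100).
Σ p₁ᵢp₂ᵢ = 0.0006 + 0.0022 + 0.1792 + 0.0338 + 0.0036 + 0.0185 = 0.2379
Σp_1ᵢ² = 0.02² + 0.02² + 0.56² + 0.26² + 0.09² + 0.05² = 0.0004 + 0.0004 + 0.3136 + 0.0676 + 0.0081 + 0.0025 = 0.3926
Σp_2ᵢ² = 0.03² + 0.11² + 0.32² + 0.13² + 0.04² + 0.37² = 0.0009 + 0.0121 + 0.1024 + 0.0169 + 0.0016 + 0.1369 = 0.2708
O = 0.2379 / √(0.3926 × 0.2708) = 0.2379 / 0.32606 = 0.7296
O = 0.7296 > 0.5 → Yes.

Yes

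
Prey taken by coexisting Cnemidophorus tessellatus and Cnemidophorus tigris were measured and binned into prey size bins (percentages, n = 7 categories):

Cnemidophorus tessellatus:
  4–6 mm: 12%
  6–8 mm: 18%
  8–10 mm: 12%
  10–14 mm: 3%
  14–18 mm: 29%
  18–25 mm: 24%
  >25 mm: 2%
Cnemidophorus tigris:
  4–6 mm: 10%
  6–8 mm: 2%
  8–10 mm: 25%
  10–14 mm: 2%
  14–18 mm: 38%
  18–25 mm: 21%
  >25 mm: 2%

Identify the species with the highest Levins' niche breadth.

Cnemidophorus tessellatus

Convert percentages to proportions (divide by 100).
Σp_tessᵢ² = 0.12² + 0.18² + 0.12² + 0.03² + 0.29² + 0.24² + 0.02² = 0.0144 + 0.0324 + 0.0144 + 0.0009 + 0.0841 + 0.0576 + 0.0004 = 0.2042
B_tess = 1 / 0.2042 = 4.8972
Σp_tigrᵢ² = 0.10² + 0.02² + 0.25² + 0.02² + 0.38² + 0.21² + 0.02² = 0.0100 + 0.0004 + 0.0625 + 0.0004 + 0.1444 + 0.0441 + 0.0004 = 0.2622
B_tigr = 1 / 0.2622 = 3.8139
Highest B → broadest niche (most generalist): Cnemidophorus tessellatus (B = 4.90).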